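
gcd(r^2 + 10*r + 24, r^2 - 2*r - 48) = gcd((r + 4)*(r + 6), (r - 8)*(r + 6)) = r + 6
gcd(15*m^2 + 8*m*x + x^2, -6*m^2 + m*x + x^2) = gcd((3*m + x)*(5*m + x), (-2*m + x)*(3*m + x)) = 3*m + x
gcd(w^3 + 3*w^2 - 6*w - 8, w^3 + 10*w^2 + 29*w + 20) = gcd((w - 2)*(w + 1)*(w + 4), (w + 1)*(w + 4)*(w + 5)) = w^2 + 5*w + 4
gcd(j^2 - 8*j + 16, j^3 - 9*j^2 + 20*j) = j - 4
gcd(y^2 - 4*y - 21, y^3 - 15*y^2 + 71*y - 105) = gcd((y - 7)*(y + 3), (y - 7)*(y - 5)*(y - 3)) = y - 7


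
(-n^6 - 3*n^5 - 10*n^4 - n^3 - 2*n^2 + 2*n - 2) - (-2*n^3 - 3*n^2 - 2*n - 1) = -n^6 - 3*n^5 - 10*n^4 + n^3 + n^2 + 4*n - 1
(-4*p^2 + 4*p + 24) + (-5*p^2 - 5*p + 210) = -9*p^2 - p + 234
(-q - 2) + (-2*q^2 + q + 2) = -2*q^2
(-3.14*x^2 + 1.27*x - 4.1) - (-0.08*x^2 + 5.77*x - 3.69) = -3.06*x^2 - 4.5*x - 0.41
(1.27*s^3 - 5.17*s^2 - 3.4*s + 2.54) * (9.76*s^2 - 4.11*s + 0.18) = 12.3952*s^5 - 55.6789*s^4 - 11.7067*s^3 + 37.8338*s^2 - 11.0514*s + 0.4572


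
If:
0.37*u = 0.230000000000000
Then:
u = 0.62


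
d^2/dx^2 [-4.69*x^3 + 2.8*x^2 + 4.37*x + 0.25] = 5.6 - 28.14*x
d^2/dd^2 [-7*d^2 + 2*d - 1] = -14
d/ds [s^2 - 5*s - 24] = 2*s - 5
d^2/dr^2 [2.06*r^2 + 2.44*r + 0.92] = 4.12000000000000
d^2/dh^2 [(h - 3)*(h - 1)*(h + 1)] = 6*h - 6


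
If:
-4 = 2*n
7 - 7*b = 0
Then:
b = 1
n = -2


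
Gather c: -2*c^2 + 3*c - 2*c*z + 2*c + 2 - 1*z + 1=-2*c^2 + c*(5 - 2*z) - z + 3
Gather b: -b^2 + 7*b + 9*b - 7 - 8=-b^2 + 16*b - 15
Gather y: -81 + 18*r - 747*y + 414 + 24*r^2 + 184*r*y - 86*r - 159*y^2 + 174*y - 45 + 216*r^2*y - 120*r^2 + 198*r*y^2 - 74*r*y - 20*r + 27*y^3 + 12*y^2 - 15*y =-96*r^2 - 88*r + 27*y^3 + y^2*(198*r - 147) + y*(216*r^2 + 110*r - 588) + 288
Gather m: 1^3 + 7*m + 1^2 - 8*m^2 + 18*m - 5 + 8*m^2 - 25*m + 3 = 0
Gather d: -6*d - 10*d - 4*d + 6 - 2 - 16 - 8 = -20*d - 20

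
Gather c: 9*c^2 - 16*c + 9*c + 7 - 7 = 9*c^2 - 7*c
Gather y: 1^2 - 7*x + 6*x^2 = 6*x^2 - 7*x + 1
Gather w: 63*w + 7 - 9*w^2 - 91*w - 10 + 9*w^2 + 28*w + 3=0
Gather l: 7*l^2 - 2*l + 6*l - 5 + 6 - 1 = 7*l^2 + 4*l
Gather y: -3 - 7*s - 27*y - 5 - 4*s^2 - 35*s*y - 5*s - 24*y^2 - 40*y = -4*s^2 - 12*s - 24*y^2 + y*(-35*s - 67) - 8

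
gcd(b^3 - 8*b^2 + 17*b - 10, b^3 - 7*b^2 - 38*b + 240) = b - 5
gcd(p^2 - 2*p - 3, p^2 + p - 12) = p - 3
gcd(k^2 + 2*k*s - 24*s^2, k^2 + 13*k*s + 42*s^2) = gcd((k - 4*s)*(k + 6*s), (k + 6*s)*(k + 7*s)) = k + 6*s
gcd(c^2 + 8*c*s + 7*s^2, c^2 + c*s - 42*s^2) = c + 7*s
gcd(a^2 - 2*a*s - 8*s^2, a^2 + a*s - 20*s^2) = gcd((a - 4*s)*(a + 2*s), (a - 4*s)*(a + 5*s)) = -a + 4*s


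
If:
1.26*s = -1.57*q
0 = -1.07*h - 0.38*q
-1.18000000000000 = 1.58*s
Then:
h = -0.21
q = 0.60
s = -0.75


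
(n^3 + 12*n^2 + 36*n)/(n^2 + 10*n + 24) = n*(n + 6)/(n + 4)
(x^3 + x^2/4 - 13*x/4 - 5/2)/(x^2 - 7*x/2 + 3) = (4*x^2 + 9*x + 5)/(2*(2*x - 3))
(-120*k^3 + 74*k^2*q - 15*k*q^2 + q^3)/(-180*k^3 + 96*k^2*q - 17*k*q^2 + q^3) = (-4*k + q)/(-6*k + q)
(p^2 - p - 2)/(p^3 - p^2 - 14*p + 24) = (p + 1)/(p^2 + p - 12)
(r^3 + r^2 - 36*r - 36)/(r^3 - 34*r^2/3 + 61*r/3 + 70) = 3*(r^2 + 7*r + 6)/(3*r^2 - 16*r - 35)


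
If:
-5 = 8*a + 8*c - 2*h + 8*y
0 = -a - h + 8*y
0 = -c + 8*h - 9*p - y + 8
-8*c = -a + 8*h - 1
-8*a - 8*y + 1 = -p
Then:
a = 1209/5860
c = -34931/46880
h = 525/586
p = 10271/5860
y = 6459/46880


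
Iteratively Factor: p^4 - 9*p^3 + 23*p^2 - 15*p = (p)*(p^3 - 9*p^2 + 23*p - 15) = p*(p - 3)*(p^2 - 6*p + 5) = p*(p - 3)*(p - 1)*(p - 5)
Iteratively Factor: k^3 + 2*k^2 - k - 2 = (k - 1)*(k^2 + 3*k + 2) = (k - 1)*(k + 1)*(k + 2)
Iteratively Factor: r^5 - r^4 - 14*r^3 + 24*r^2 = (r)*(r^4 - r^3 - 14*r^2 + 24*r) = r*(r - 3)*(r^3 + 2*r^2 - 8*r) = r^2*(r - 3)*(r^2 + 2*r - 8) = r^2*(r - 3)*(r + 4)*(r - 2)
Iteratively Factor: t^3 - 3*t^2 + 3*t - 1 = (t - 1)*(t^2 - 2*t + 1) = (t - 1)^2*(t - 1)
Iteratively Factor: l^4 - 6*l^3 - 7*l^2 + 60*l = (l)*(l^3 - 6*l^2 - 7*l + 60) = l*(l - 5)*(l^2 - l - 12) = l*(l - 5)*(l - 4)*(l + 3)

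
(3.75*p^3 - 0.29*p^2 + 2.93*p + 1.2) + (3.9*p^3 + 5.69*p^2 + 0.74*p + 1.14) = 7.65*p^3 + 5.4*p^2 + 3.67*p + 2.34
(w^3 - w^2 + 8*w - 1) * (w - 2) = w^4 - 3*w^3 + 10*w^2 - 17*w + 2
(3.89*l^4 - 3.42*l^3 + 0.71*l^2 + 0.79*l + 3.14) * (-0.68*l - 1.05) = -2.6452*l^5 - 1.7589*l^4 + 3.1082*l^3 - 1.2827*l^2 - 2.9647*l - 3.297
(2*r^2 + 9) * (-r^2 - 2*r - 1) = -2*r^4 - 4*r^3 - 11*r^2 - 18*r - 9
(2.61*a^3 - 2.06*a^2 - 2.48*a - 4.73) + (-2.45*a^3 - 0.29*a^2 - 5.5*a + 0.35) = 0.16*a^3 - 2.35*a^2 - 7.98*a - 4.38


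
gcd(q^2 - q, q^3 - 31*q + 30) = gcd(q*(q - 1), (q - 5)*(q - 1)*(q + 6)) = q - 1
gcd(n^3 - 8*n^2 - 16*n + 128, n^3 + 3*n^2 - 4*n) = n + 4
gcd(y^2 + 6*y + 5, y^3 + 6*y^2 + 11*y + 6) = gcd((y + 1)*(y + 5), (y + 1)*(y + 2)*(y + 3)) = y + 1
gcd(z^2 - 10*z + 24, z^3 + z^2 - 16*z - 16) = z - 4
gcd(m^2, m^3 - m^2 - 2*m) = m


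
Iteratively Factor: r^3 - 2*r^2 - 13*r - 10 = (r + 1)*(r^2 - 3*r - 10) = (r + 1)*(r + 2)*(r - 5)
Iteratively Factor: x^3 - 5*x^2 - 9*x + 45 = (x - 5)*(x^2 - 9) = (x - 5)*(x + 3)*(x - 3)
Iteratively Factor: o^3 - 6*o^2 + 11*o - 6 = (o - 1)*(o^2 - 5*o + 6) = (o - 3)*(o - 1)*(o - 2)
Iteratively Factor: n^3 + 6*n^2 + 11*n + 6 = (n + 1)*(n^2 + 5*n + 6) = (n + 1)*(n + 2)*(n + 3)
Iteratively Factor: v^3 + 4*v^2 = (v)*(v^2 + 4*v) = v*(v + 4)*(v)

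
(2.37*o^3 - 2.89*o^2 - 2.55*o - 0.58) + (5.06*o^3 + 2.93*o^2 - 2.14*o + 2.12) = 7.43*o^3 + 0.04*o^2 - 4.69*o + 1.54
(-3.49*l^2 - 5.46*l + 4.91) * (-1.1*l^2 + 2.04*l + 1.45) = 3.839*l^4 - 1.1136*l^3 - 21.5999*l^2 + 2.0994*l + 7.1195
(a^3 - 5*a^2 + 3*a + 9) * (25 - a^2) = -a^5 + 5*a^4 + 22*a^3 - 134*a^2 + 75*a + 225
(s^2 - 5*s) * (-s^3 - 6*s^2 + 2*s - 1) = -s^5 - s^4 + 32*s^3 - 11*s^2 + 5*s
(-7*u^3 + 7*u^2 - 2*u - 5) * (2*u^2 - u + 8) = -14*u^5 + 21*u^4 - 67*u^3 + 48*u^2 - 11*u - 40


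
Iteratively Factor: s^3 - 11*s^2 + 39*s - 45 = (s - 3)*(s^2 - 8*s + 15) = (s - 5)*(s - 3)*(s - 3)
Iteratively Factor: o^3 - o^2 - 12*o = (o - 4)*(o^2 + 3*o) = (o - 4)*(o + 3)*(o)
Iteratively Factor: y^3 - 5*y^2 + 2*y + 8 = (y - 4)*(y^2 - y - 2) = (y - 4)*(y + 1)*(y - 2)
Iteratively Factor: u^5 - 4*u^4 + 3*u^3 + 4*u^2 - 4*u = (u - 2)*(u^4 - 2*u^3 - u^2 + 2*u) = u*(u - 2)*(u^3 - 2*u^2 - u + 2) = u*(u - 2)*(u + 1)*(u^2 - 3*u + 2) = u*(u - 2)*(u - 1)*(u + 1)*(u - 2)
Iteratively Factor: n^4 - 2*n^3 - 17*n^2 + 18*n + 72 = (n + 3)*(n^3 - 5*n^2 - 2*n + 24) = (n - 3)*(n + 3)*(n^2 - 2*n - 8) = (n - 4)*(n - 3)*(n + 3)*(n + 2)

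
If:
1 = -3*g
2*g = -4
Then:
No Solution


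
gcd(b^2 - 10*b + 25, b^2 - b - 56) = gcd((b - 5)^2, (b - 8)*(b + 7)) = 1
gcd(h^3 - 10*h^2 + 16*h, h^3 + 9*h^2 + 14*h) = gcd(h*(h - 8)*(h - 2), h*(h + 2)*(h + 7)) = h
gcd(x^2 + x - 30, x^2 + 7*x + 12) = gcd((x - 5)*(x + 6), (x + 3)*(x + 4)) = 1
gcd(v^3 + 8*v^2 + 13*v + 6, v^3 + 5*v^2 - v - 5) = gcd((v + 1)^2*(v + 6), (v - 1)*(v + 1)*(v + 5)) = v + 1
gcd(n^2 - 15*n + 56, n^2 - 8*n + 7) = n - 7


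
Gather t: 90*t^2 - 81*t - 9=90*t^2 - 81*t - 9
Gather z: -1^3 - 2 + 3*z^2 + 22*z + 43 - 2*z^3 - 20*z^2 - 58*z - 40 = -2*z^3 - 17*z^2 - 36*z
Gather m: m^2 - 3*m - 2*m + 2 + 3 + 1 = m^2 - 5*m + 6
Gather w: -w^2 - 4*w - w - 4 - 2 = -w^2 - 5*w - 6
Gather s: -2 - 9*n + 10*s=-9*n + 10*s - 2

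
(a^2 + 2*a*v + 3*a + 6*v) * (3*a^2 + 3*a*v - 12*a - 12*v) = 3*a^4 + 9*a^3*v - 3*a^3 + 6*a^2*v^2 - 9*a^2*v - 36*a^2 - 6*a*v^2 - 108*a*v - 72*v^2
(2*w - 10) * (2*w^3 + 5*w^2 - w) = 4*w^4 - 10*w^3 - 52*w^2 + 10*w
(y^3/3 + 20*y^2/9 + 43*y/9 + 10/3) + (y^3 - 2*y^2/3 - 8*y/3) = 4*y^3/3 + 14*y^2/9 + 19*y/9 + 10/3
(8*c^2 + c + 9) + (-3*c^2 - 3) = 5*c^2 + c + 6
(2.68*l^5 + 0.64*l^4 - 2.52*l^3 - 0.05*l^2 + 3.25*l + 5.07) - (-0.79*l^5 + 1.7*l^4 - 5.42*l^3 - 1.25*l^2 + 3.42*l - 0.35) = 3.47*l^5 - 1.06*l^4 + 2.9*l^3 + 1.2*l^2 - 0.17*l + 5.42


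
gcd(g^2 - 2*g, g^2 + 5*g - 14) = g - 2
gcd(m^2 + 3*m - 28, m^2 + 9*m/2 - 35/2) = m + 7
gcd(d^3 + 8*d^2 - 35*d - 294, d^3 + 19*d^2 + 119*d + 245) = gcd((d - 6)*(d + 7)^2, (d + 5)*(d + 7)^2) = d^2 + 14*d + 49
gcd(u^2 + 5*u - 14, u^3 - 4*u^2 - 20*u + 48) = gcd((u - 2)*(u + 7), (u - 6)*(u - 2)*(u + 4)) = u - 2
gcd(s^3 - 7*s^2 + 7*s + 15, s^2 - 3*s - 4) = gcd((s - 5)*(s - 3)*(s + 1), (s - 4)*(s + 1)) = s + 1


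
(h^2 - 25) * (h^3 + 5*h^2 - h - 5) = h^5 + 5*h^4 - 26*h^3 - 130*h^2 + 25*h + 125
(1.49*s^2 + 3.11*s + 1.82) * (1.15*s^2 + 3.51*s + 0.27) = 1.7135*s^4 + 8.8064*s^3 + 13.4114*s^2 + 7.2279*s + 0.4914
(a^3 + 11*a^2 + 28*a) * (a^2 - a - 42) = a^5 + 10*a^4 - 25*a^3 - 490*a^2 - 1176*a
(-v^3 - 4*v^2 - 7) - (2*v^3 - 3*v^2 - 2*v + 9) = -3*v^3 - v^2 + 2*v - 16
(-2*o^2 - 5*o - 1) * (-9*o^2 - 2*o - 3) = 18*o^4 + 49*o^3 + 25*o^2 + 17*o + 3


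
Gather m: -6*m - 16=-6*m - 16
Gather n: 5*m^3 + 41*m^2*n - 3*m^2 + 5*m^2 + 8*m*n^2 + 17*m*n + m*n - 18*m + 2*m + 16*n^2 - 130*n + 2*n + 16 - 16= 5*m^3 + 2*m^2 - 16*m + n^2*(8*m + 16) + n*(41*m^2 + 18*m - 128)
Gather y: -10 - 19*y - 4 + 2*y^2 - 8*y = 2*y^2 - 27*y - 14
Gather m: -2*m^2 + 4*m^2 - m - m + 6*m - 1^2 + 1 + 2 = 2*m^2 + 4*m + 2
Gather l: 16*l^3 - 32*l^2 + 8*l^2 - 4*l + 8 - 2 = 16*l^3 - 24*l^2 - 4*l + 6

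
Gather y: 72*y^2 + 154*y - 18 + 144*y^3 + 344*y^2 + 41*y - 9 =144*y^3 + 416*y^2 + 195*y - 27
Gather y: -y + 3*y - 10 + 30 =2*y + 20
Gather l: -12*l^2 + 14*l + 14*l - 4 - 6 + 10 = -12*l^2 + 28*l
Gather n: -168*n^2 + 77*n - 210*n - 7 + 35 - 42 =-168*n^2 - 133*n - 14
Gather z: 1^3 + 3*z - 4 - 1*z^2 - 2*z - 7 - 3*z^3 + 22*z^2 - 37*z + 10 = -3*z^3 + 21*z^2 - 36*z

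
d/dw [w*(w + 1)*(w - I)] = 3*w^2 + 2*w*(1 - I) - I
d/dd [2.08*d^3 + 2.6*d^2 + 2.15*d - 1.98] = 6.24*d^2 + 5.2*d + 2.15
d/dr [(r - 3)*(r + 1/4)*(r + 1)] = 3*r^2 - 7*r/2 - 7/2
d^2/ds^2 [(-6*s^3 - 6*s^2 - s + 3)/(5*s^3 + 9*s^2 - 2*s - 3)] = 10*(24*s^6 - 51*s^5 - 81*s^4 + 13*s^3 - 9*s^2 - 54*s + 9)/(125*s^9 + 675*s^8 + 1065*s^7 - 36*s^6 - 1236*s^5 - 441*s^4 + 451*s^3 + 207*s^2 - 54*s - 27)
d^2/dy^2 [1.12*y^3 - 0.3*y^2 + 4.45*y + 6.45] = 6.72*y - 0.6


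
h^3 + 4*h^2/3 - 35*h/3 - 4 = (h - 3)*(h + 1/3)*(h + 4)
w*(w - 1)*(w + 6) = w^3 + 5*w^2 - 6*w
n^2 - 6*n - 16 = (n - 8)*(n + 2)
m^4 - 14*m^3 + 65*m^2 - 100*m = m*(m - 5)^2*(m - 4)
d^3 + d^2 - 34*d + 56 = (d - 4)*(d - 2)*(d + 7)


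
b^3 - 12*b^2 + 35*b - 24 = (b - 8)*(b - 3)*(b - 1)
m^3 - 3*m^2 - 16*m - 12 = (m - 6)*(m + 1)*(m + 2)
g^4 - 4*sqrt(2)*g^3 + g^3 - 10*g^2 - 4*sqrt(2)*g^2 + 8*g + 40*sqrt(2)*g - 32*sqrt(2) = (g - 2)*(g - 1)*(g + 4)*(g - 4*sqrt(2))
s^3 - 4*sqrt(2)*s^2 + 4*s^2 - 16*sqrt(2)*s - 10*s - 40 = (s + 4)*(s - 5*sqrt(2))*(s + sqrt(2))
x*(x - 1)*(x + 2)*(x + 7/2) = x^4 + 9*x^3/2 + 3*x^2/2 - 7*x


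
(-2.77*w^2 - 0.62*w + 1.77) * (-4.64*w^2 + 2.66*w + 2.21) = 12.8528*w^4 - 4.4914*w^3 - 15.9837*w^2 + 3.338*w + 3.9117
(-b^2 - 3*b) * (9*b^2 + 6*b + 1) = -9*b^4 - 33*b^3 - 19*b^2 - 3*b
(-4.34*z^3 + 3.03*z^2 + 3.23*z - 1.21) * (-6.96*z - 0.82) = 30.2064*z^4 - 17.53*z^3 - 24.9654*z^2 + 5.773*z + 0.9922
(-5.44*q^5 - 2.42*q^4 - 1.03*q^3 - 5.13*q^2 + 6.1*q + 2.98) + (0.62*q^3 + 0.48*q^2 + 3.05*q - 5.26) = -5.44*q^5 - 2.42*q^4 - 0.41*q^3 - 4.65*q^2 + 9.15*q - 2.28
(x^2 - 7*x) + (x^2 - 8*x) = 2*x^2 - 15*x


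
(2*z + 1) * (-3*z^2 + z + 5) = -6*z^3 - z^2 + 11*z + 5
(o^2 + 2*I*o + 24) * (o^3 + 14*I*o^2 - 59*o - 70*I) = o^5 + 16*I*o^4 - 63*o^3 + 148*I*o^2 - 1276*o - 1680*I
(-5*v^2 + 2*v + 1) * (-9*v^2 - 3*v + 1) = 45*v^4 - 3*v^3 - 20*v^2 - v + 1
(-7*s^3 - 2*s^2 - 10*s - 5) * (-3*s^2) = 21*s^5 + 6*s^4 + 30*s^3 + 15*s^2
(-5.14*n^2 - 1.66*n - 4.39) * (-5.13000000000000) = 26.3682*n^2 + 8.5158*n + 22.5207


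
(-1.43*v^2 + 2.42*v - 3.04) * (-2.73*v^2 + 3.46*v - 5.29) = 3.9039*v^4 - 11.5544*v^3 + 24.2371*v^2 - 23.3202*v + 16.0816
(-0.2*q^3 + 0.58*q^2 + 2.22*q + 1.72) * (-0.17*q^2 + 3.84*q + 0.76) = 0.034*q^5 - 0.8666*q^4 + 1.6978*q^3 + 8.6732*q^2 + 8.292*q + 1.3072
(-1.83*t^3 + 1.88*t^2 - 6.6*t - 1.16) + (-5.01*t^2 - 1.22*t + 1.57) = -1.83*t^3 - 3.13*t^2 - 7.82*t + 0.41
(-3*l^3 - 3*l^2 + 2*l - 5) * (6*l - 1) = -18*l^4 - 15*l^3 + 15*l^2 - 32*l + 5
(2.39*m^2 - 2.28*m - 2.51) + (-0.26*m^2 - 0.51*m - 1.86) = 2.13*m^2 - 2.79*m - 4.37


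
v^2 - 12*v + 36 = (v - 6)^2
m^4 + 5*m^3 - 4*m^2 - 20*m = m*(m - 2)*(m + 2)*(m + 5)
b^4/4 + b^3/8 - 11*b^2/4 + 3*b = b*(b/4 + 1)*(b - 2)*(b - 3/2)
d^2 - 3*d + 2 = (d - 2)*(d - 1)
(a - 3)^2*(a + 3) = a^3 - 3*a^2 - 9*a + 27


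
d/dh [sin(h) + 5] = cos(h)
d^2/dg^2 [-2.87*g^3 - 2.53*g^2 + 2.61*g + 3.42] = -17.22*g - 5.06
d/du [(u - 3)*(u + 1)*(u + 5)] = 3*u^2 + 6*u - 13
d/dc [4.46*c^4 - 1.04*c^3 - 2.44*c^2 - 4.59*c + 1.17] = 17.84*c^3 - 3.12*c^2 - 4.88*c - 4.59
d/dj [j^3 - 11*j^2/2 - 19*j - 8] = 3*j^2 - 11*j - 19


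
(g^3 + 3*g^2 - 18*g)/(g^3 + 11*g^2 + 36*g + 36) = g*(g - 3)/(g^2 + 5*g + 6)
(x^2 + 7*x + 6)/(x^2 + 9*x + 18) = (x + 1)/(x + 3)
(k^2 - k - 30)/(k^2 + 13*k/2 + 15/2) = 2*(k - 6)/(2*k + 3)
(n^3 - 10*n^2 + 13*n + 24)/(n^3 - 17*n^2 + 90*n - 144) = (n + 1)/(n - 6)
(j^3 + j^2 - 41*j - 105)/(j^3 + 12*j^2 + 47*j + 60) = (j - 7)/(j + 4)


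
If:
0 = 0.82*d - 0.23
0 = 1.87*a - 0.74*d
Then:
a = 0.11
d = 0.28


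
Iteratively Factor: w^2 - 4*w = (w - 4)*(w)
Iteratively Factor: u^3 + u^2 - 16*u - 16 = (u - 4)*(u^2 + 5*u + 4) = (u - 4)*(u + 1)*(u + 4)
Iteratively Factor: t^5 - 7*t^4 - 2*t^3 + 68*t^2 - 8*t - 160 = (t + 2)*(t^4 - 9*t^3 + 16*t^2 + 36*t - 80) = (t - 5)*(t + 2)*(t^3 - 4*t^2 - 4*t + 16) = (t - 5)*(t - 4)*(t + 2)*(t^2 - 4) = (t - 5)*(t - 4)*(t - 2)*(t + 2)*(t + 2)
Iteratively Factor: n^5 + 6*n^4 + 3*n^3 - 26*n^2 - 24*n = (n)*(n^4 + 6*n^3 + 3*n^2 - 26*n - 24) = n*(n + 1)*(n^3 + 5*n^2 - 2*n - 24) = n*(n + 1)*(n + 3)*(n^2 + 2*n - 8) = n*(n - 2)*(n + 1)*(n + 3)*(n + 4)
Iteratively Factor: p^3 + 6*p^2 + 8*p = (p + 4)*(p^2 + 2*p) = (p + 2)*(p + 4)*(p)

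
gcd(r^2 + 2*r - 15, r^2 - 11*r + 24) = r - 3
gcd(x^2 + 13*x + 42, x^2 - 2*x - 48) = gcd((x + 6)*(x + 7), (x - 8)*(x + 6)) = x + 6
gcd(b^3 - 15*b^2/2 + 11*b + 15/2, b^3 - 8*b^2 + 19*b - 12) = b - 3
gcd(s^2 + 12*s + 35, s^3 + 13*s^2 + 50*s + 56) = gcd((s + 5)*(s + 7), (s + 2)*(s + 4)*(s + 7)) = s + 7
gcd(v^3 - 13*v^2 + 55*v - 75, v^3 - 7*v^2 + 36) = v - 3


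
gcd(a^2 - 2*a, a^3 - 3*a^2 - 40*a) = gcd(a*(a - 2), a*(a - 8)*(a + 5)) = a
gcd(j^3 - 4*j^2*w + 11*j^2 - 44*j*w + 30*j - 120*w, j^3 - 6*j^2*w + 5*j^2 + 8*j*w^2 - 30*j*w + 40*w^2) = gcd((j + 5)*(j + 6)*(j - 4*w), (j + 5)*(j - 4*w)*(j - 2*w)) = -j^2 + 4*j*w - 5*j + 20*w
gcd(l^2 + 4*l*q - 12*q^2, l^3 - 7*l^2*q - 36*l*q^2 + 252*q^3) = l + 6*q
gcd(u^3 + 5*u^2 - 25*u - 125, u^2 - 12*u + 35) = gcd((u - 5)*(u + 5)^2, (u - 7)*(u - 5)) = u - 5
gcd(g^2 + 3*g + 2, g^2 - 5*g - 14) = g + 2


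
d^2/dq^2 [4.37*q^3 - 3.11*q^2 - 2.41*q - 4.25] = 26.22*q - 6.22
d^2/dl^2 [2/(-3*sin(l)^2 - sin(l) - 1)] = 2*(36*sin(l)^4 + 9*sin(l)^3 - 65*sin(l)^2 - 19*sin(l) + 4)/(3*sin(l)^2 + sin(l) + 1)^3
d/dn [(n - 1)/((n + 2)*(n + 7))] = (-n^2 + 2*n + 23)/(n^4 + 18*n^3 + 109*n^2 + 252*n + 196)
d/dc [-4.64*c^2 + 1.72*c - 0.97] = 1.72 - 9.28*c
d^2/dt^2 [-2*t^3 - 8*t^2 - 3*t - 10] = -12*t - 16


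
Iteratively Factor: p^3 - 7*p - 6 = (p - 3)*(p^2 + 3*p + 2) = (p - 3)*(p + 2)*(p + 1)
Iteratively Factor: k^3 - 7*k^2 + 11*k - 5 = (k - 1)*(k^2 - 6*k + 5) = (k - 5)*(k - 1)*(k - 1)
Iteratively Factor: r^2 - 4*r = (r)*(r - 4)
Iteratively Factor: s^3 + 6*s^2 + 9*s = (s + 3)*(s^2 + 3*s) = s*(s + 3)*(s + 3)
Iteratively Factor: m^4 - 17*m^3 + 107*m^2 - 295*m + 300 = (m - 4)*(m^3 - 13*m^2 + 55*m - 75) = (m - 5)*(m - 4)*(m^2 - 8*m + 15) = (m - 5)*(m - 4)*(m - 3)*(m - 5)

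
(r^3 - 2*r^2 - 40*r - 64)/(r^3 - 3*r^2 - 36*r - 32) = (r + 2)/(r + 1)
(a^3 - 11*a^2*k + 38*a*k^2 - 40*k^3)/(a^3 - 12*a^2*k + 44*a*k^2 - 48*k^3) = (a - 5*k)/(a - 6*k)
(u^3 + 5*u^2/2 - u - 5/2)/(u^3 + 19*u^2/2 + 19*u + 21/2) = (2*u^2 + 3*u - 5)/(2*u^2 + 17*u + 21)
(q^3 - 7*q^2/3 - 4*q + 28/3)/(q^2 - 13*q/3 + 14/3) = q + 2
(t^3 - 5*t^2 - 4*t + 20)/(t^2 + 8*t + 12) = (t^2 - 7*t + 10)/(t + 6)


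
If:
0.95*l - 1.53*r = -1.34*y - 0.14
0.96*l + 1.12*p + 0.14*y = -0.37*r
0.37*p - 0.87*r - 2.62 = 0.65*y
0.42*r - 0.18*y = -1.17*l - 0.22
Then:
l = 0.05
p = 0.65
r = -1.42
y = -1.76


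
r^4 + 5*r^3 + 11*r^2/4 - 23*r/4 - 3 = (r - 1)*(r + 1/2)*(r + 3/2)*(r + 4)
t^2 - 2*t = t*(t - 2)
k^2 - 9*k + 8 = (k - 8)*(k - 1)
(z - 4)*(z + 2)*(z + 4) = z^3 + 2*z^2 - 16*z - 32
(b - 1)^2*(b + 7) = b^3 + 5*b^2 - 13*b + 7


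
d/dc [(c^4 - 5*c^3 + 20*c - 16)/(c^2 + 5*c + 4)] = 2*(c^5 + 5*c^4 - 17*c^3 - 40*c^2 + 16*c + 80)/(c^4 + 10*c^3 + 33*c^2 + 40*c + 16)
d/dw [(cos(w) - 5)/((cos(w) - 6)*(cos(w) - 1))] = (cos(w)^2 - 10*cos(w) + 29)*sin(w)/((cos(w) - 6)^2*(cos(w) - 1)^2)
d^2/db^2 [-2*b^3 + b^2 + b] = 2 - 12*b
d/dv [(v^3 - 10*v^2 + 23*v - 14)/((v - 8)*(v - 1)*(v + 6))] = (7*v^2 - 124*v + 460)/(v^4 - 4*v^3 - 92*v^2 + 192*v + 2304)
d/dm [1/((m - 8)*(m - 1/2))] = 2*(17 - 4*m)/(4*m^4 - 68*m^3 + 321*m^2 - 272*m + 64)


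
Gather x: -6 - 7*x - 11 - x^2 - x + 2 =-x^2 - 8*x - 15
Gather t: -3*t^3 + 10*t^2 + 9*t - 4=-3*t^3 + 10*t^2 + 9*t - 4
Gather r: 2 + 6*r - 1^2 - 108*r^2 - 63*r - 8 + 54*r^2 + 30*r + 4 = -54*r^2 - 27*r - 3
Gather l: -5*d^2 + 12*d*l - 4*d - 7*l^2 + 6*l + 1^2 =-5*d^2 - 4*d - 7*l^2 + l*(12*d + 6) + 1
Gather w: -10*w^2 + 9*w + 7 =-10*w^2 + 9*w + 7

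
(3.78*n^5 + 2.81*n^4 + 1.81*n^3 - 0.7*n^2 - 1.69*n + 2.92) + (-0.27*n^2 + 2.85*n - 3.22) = 3.78*n^5 + 2.81*n^4 + 1.81*n^3 - 0.97*n^2 + 1.16*n - 0.3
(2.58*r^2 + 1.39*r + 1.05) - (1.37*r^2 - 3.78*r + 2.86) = 1.21*r^2 + 5.17*r - 1.81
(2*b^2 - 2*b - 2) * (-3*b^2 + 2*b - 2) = -6*b^4 + 10*b^3 - 2*b^2 + 4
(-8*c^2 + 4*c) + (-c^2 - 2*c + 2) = -9*c^2 + 2*c + 2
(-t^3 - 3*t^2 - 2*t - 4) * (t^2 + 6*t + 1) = -t^5 - 9*t^4 - 21*t^3 - 19*t^2 - 26*t - 4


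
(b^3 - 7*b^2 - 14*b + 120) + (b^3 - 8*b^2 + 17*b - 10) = 2*b^3 - 15*b^2 + 3*b + 110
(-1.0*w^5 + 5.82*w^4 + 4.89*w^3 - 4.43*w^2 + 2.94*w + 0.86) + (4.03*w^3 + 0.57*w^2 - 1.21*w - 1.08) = -1.0*w^5 + 5.82*w^4 + 8.92*w^3 - 3.86*w^2 + 1.73*w - 0.22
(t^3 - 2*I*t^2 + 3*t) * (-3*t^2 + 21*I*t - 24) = -3*t^5 + 27*I*t^4 + 9*t^3 + 111*I*t^2 - 72*t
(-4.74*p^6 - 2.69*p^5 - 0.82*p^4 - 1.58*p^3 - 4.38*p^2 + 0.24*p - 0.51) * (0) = 0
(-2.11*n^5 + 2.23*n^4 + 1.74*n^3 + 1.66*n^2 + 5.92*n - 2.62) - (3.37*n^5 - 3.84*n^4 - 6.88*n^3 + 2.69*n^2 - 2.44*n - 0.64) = -5.48*n^5 + 6.07*n^4 + 8.62*n^3 - 1.03*n^2 + 8.36*n - 1.98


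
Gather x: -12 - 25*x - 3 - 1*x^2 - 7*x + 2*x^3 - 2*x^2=2*x^3 - 3*x^2 - 32*x - 15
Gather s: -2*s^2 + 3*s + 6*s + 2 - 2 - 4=-2*s^2 + 9*s - 4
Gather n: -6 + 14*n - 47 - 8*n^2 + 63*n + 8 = -8*n^2 + 77*n - 45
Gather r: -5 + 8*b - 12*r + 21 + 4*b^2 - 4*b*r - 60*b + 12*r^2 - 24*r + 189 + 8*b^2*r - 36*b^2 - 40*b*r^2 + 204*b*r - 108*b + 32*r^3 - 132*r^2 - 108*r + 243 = -32*b^2 - 160*b + 32*r^3 + r^2*(-40*b - 120) + r*(8*b^2 + 200*b - 144) + 448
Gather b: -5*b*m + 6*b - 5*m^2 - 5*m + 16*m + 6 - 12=b*(6 - 5*m) - 5*m^2 + 11*m - 6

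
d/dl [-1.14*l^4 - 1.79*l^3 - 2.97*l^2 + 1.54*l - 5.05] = -4.56*l^3 - 5.37*l^2 - 5.94*l + 1.54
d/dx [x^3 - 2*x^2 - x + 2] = 3*x^2 - 4*x - 1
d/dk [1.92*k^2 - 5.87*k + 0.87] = 3.84*k - 5.87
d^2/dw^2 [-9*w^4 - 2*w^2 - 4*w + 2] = -108*w^2 - 4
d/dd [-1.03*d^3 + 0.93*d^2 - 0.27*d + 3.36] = -3.09*d^2 + 1.86*d - 0.27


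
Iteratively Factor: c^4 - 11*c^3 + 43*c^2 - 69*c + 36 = (c - 4)*(c^3 - 7*c^2 + 15*c - 9) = (c - 4)*(c - 3)*(c^2 - 4*c + 3) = (c - 4)*(c - 3)*(c - 1)*(c - 3)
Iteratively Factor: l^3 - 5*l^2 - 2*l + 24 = (l - 3)*(l^2 - 2*l - 8) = (l - 4)*(l - 3)*(l + 2)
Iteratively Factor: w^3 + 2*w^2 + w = (w + 1)*(w^2 + w) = (w + 1)^2*(w)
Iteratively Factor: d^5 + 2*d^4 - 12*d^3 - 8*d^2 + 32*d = (d + 4)*(d^4 - 2*d^3 - 4*d^2 + 8*d) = (d - 2)*(d + 4)*(d^3 - 4*d) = (d - 2)*(d + 2)*(d + 4)*(d^2 - 2*d) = d*(d - 2)*(d + 2)*(d + 4)*(d - 2)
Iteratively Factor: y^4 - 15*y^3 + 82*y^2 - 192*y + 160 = (y - 2)*(y^3 - 13*y^2 + 56*y - 80) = (y - 4)*(y - 2)*(y^2 - 9*y + 20) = (y - 4)^2*(y - 2)*(y - 5)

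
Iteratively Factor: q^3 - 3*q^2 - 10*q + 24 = (q - 2)*(q^2 - q - 12) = (q - 4)*(q - 2)*(q + 3)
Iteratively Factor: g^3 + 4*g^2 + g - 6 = (g + 3)*(g^2 + g - 2) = (g + 2)*(g + 3)*(g - 1)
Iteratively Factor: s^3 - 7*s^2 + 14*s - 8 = (s - 1)*(s^2 - 6*s + 8) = (s - 2)*(s - 1)*(s - 4)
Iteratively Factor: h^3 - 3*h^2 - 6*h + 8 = (h + 2)*(h^2 - 5*h + 4) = (h - 4)*(h + 2)*(h - 1)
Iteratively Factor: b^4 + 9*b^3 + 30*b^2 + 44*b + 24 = (b + 3)*(b^3 + 6*b^2 + 12*b + 8) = (b + 2)*(b + 3)*(b^2 + 4*b + 4) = (b + 2)^2*(b + 3)*(b + 2)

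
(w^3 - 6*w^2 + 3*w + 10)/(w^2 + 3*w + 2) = (w^2 - 7*w + 10)/(w + 2)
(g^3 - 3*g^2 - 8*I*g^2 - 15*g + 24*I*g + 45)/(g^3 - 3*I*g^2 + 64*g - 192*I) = (g^2 - g*(3 + 5*I) + 15*I)/(g^2 + 64)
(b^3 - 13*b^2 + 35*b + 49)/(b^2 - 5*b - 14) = (b^2 - 6*b - 7)/(b + 2)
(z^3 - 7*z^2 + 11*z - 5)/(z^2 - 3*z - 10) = (z^2 - 2*z + 1)/(z + 2)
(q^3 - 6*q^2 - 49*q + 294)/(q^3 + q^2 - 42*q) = (q - 7)/q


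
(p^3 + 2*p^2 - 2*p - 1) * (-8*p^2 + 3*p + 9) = -8*p^5 - 13*p^4 + 31*p^3 + 20*p^2 - 21*p - 9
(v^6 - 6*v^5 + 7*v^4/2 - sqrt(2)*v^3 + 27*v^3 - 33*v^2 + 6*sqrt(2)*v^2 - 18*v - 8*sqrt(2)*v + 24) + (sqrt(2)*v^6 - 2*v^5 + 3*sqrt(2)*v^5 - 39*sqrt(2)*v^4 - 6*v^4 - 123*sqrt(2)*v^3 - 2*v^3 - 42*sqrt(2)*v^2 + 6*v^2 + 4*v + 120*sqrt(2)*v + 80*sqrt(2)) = v^6 + sqrt(2)*v^6 - 8*v^5 + 3*sqrt(2)*v^5 - 39*sqrt(2)*v^4 - 5*v^4/2 - 124*sqrt(2)*v^3 + 25*v^3 - 36*sqrt(2)*v^2 - 27*v^2 - 14*v + 112*sqrt(2)*v + 24 + 80*sqrt(2)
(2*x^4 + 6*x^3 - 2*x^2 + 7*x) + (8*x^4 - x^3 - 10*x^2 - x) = 10*x^4 + 5*x^3 - 12*x^2 + 6*x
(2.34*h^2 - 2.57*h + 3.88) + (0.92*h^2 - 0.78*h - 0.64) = 3.26*h^2 - 3.35*h + 3.24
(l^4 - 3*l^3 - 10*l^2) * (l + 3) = l^5 - 19*l^3 - 30*l^2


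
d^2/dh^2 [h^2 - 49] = 2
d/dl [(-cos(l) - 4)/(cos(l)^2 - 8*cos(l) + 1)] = (sin(l)^2 - 8*cos(l) + 32)*sin(l)/(cos(l)^2 - 8*cos(l) + 1)^2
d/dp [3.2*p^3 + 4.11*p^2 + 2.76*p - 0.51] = 9.6*p^2 + 8.22*p + 2.76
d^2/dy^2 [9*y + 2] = 0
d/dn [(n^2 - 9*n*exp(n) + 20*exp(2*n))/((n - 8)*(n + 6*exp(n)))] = ((n - 8)*(n + 6*exp(n))*(-9*n*exp(n) + 2*n + 40*exp(2*n) - 9*exp(n)) - (n - 8)*(6*exp(n) + 1)*(n^2 - 9*n*exp(n) + 20*exp(2*n)) + (n + 6*exp(n))*(-n^2 + 9*n*exp(n) - 20*exp(2*n)))/((n - 8)^2*(n + 6*exp(n))^2)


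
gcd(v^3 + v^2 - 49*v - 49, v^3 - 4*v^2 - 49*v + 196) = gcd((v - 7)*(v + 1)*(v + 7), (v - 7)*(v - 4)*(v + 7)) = v^2 - 49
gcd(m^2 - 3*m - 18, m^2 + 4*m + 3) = m + 3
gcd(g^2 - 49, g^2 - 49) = g^2 - 49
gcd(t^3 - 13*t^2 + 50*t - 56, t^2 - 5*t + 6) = t - 2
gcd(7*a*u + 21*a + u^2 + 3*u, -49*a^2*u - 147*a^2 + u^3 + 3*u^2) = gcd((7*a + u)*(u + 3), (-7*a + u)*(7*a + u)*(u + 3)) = 7*a*u + 21*a + u^2 + 3*u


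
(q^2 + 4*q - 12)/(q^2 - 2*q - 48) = (q - 2)/(q - 8)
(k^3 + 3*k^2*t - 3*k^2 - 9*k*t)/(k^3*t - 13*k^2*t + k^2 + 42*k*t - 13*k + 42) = k*(k^2 + 3*k*t - 3*k - 9*t)/(k^3*t - 13*k^2*t + k^2 + 42*k*t - 13*k + 42)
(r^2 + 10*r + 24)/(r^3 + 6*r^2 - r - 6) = (r + 4)/(r^2 - 1)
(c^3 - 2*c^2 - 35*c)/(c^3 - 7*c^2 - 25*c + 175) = c/(c - 5)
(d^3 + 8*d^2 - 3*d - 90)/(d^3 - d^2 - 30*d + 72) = (d + 5)/(d - 4)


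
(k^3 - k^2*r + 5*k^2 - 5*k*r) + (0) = k^3 - k^2*r + 5*k^2 - 5*k*r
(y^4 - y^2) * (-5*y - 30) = -5*y^5 - 30*y^4 + 5*y^3 + 30*y^2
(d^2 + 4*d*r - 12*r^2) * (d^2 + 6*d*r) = d^4 + 10*d^3*r + 12*d^2*r^2 - 72*d*r^3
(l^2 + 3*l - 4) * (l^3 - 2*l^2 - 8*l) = l^5 + l^4 - 18*l^3 - 16*l^2 + 32*l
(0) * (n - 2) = 0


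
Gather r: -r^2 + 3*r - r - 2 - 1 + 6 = -r^2 + 2*r + 3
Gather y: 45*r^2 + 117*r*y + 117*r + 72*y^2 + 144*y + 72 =45*r^2 + 117*r + 72*y^2 + y*(117*r + 144) + 72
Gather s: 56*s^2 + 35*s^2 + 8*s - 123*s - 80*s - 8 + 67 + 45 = 91*s^2 - 195*s + 104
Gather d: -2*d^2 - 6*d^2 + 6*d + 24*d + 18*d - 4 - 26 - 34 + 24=-8*d^2 + 48*d - 40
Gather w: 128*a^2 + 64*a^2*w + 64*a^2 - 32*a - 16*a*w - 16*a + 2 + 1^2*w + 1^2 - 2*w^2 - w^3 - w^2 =192*a^2 - 48*a - w^3 - 3*w^2 + w*(64*a^2 - 16*a + 1) + 3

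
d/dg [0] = 0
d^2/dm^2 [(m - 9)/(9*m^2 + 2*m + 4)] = 2*((79 - 27*m)*(9*m^2 + 2*m + 4) + 4*(m - 9)*(9*m + 1)^2)/(9*m^2 + 2*m + 4)^3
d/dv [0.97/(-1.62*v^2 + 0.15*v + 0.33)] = (3.1428*v - 0.1455)/(-1.62*v^2 + 0.15*v + 0.33)^2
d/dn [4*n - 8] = 4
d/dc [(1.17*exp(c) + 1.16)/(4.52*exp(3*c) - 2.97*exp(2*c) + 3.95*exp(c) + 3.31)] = (-10.5768*exp(3*c) - 12.2547*exp(2*c) + 6.8904*exp(c) - 0.7093)*exp(c)/(20.4304*exp(6*c) - 26.8488*exp(5*c) + 44.5289*exp(4*c) + 6.4594*exp(3*c) - 4.0589*exp(2*c) + 26.149*exp(c) + 10.9561)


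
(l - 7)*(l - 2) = l^2 - 9*l + 14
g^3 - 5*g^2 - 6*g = g*(g - 6)*(g + 1)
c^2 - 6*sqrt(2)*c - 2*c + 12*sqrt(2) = (c - 2)*(c - 6*sqrt(2))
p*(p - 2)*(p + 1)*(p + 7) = p^4 + 6*p^3 - 9*p^2 - 14*p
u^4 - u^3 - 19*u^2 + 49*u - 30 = (u - 3)*(u - 2)*(u - 1)*(u + 5)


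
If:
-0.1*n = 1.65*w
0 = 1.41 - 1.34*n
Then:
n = 1.05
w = -0.06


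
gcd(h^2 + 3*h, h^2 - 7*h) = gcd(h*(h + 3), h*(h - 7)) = h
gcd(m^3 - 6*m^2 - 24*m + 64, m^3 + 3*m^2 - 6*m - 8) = m^2 + 2*m - 8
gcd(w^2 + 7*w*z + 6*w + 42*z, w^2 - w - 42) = w + 6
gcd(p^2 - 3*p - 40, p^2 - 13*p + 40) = p - 8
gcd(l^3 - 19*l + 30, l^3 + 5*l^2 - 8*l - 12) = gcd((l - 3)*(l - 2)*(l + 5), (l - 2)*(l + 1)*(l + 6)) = l - 2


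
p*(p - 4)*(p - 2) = p^3 - 6*p^2 + 8*p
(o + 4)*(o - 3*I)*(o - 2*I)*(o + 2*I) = o^4 + 4*o^3 - 3*I*o^3 + 4*o^2 - 12*I*o^2 + 16*o - 12*I*o - 48*I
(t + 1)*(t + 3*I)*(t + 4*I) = t^3 + t^2 + 7*I*t^2 - 12*t + 7*I*t - 12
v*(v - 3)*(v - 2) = v^3 - 5*v^2 + 6*v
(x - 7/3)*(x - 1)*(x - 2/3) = x^3 - 4*x^2 + 41*x/9 - 14/9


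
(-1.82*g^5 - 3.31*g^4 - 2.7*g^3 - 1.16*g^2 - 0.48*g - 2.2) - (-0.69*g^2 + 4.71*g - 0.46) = -1.82*g^5 - 3.31*g^4 - 2.7*g^3 - 0.47*g^2 - 5.19*g - 1.74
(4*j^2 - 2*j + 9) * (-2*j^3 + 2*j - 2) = -8*j^5 + 4*j^4 - 10*j^3 - 12*j^2 + 22*j - 18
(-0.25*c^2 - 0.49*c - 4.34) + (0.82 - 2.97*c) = -0.25*c^2 - 3.46*c - 3.52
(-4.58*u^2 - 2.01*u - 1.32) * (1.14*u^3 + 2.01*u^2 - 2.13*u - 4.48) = -5.2212*u^5 - 11.4972*u^4 + 4.2105*u^3 + 22.1465*u^2 + 11.8164*u + 5.9136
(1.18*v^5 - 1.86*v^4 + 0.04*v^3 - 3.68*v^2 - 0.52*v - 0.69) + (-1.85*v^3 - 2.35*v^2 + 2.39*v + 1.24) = 1.18*v^5 - 1.86*v^4 - 1.81*v^3 - 6.03*v^2 + 1.87*v + 0.55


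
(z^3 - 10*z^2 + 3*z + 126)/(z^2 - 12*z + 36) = (z^2 - 4*z - 21)/(z - 6)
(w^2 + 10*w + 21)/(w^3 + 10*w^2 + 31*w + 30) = (w + 7)/(w^2 + 7*w + 10)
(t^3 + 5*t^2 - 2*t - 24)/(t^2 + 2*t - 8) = t + 3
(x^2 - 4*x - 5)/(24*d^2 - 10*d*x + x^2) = (x^2 - 4*x - 5)/(24*d^2 - 10*d*x + x^2)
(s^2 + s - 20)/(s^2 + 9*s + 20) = (s - 4)/(s + 4)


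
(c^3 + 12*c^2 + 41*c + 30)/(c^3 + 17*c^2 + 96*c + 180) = (c + 1)/(c + 6)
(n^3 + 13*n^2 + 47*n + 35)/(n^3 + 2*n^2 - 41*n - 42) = (n + 5)/(n - 6)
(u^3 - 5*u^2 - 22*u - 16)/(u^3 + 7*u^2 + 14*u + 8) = (u - 8)/(u + 4)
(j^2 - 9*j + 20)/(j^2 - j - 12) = (j - 5)/(j + 3)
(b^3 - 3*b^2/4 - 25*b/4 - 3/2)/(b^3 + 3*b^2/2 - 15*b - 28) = (4*b^2 - 11*b - 3)/(2*(2*b^2 - b - 28))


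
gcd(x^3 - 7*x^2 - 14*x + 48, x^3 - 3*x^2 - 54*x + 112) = x^2 - 10*x + 16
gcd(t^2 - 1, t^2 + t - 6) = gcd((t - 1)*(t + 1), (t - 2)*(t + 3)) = 1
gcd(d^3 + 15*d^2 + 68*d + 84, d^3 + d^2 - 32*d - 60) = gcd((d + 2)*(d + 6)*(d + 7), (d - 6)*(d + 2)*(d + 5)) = d + 2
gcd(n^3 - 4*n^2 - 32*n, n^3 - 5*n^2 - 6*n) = n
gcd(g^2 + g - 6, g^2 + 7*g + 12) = g + 3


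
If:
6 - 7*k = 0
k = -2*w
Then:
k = 6/7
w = -3/7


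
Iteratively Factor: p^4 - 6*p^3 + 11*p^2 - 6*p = (p - 1)*(p^3 - 5*p^2 + 6*p) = (p - 3)*(p - 1)*(p^2 - 2*p) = p*(p - 3)*(p - 1)*(p - 2)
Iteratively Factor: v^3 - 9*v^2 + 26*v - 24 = (v - 2)*(v^2 - 7*v + 12) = (v - 3)*(v - 2)*(v - 4)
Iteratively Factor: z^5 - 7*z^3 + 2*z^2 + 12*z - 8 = (z - 2)*(z^4 + 2*z^3 - 3*z^2 - 4*z + 4) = (z - 2)*(z + 2)*(z^3 - 3*z + 2) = (z - 2)*(z - 1)*(z + 2)*(z^2 + z - 2) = (z - 2)*(z - 1)^2*(z + 2)*(z + 2)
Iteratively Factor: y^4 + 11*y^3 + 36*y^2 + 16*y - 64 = (y + 4)*(y^3 + 7*y^2 + 8*y - 16) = (y + 4)^2*(y^2 + 3*y - 4) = (y + 4)^3*(y - 1)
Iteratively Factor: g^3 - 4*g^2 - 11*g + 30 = (g - 5)*(g^2 + g - 6) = (g - 5)*(g - 2)*(g + 3)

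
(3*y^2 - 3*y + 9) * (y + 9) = 3*y^3 + 24*y^2 - 18*y + 81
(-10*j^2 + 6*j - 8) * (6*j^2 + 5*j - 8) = -60*j^4 - 14*j^3 + 62*j^2 - 88*j + 64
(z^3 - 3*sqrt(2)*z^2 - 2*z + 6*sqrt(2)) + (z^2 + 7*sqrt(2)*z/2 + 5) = z^3 - 3*sqrt(2)*z^2 + z^2 - 2*z + 7*sqrt(2)*z/2 + 5 + 6*sqrt(2)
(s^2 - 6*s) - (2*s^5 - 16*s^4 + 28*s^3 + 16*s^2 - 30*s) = -2*s^5 + 16*s^4 - 28*s^3 - 15*s^2 + 24*s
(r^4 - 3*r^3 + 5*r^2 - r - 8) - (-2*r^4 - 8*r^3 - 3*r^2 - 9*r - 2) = 3*r^4 + 5*r^3 + 8*r^2 + 8*r - 6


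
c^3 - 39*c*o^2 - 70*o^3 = (c - 7*o)*(c + 2*o)*(c + 5*o)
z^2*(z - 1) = z^3 - z^2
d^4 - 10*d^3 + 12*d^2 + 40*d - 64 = (d - 8)*(d - 2)^2*(d + 2)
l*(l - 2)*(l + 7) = l^3 + 5*l^2 - 14*l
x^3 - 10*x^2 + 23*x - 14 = (x - 7)*(x - 2)*(x - 1)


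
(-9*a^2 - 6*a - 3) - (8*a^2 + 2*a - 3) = -17*a^2 - 8*a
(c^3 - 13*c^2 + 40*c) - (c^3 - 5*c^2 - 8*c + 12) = -8*c^2 + 48*c - 12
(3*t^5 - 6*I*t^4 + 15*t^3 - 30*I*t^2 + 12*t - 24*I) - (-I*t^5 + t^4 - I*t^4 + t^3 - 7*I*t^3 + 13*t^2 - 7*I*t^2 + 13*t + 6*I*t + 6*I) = 3*t^5 + I*t^5 - t^4 - 5*I*t^4 + 14*t^3 + 7*I*t^3 - 13*t^2 - 23*I*t^2 - t - 6*I*t - 30*I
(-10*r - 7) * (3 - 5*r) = 50*r^2 + 5*r - 21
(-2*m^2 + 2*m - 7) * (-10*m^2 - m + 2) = 20*m^4 - 18*m^3 + 64*m^2 + 11*m - 14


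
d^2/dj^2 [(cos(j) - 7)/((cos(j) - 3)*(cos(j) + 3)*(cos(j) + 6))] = (222*(1 - cos(j)^2)^2 - 48*sin(j)^6 - 4*cos(j)^7 - 3*cos(j)^6 + 396*cos(j)^5 - 258*cos(j)^3 + 9939*cos(j)^2 - 4374*cos(j) - 6816)/((cos(j) - 3)^3*(cos(j) + 3)^3*(cos(j) + 6)^3)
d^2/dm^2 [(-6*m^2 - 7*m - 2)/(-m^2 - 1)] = 2*(7*m^3 - 12*m^2 - 21*m + 4)/(m^6 + 3*m^4 + 3*m^2 + 1)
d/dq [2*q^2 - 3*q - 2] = 4*q - 3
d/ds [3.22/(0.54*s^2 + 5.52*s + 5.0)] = (-3.4776*s - 17.7744)/(0.54*s^2 + 5.52*s + 5.0)^2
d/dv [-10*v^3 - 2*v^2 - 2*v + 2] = -30*v^2 - 4*v - 2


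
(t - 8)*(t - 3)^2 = t^3 - 14*t^2 + 57*t - 72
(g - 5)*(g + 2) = g^2 - 3*g - 10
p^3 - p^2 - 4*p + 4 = (p - 2)*(p - 1)*(p + 2)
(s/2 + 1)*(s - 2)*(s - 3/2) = s^3/2 - 3*s^2/4 - 2*s + 3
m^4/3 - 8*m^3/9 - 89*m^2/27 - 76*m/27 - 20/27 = (m/3 + 1/3)*(m - 5)*(m + 2/3)^2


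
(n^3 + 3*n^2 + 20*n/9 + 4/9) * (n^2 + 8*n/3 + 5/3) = n^5 + 17*n^4/3 + 107*n^3/9 + 307*n^2/27 + 44*n/9 + 20/27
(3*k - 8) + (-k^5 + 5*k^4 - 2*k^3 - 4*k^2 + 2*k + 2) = -k^5 + 5*k^4 - 2*k^3 - 4*k^2 + 5*k - 6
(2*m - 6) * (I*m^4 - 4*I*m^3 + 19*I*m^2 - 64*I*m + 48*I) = 2*I*m^5 - 14*I*m^4 + 62*I*m^3 - 242*I*m^2 + 480*I*m - 288*I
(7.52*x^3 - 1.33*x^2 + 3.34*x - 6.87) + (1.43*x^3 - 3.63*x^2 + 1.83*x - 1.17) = 8.95*x^3 - 4.96*x^2 + 5.17*x - 8.04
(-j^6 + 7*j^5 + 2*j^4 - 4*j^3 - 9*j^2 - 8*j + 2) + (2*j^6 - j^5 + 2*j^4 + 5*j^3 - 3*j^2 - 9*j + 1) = j^6 + 6*j^5 + 4*j^4 + j^3 - 12*j^2 - 17*j + 3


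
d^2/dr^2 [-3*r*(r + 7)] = -6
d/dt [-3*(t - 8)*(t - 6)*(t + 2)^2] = -12*t^3 + 90*t^2 + 24*t - 408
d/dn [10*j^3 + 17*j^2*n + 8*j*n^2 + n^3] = 17*j^2 + 16*j*n + 3*n^2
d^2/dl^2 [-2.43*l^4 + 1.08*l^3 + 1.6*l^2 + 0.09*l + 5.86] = -29.16*l^2 + 6.48*l + 3.2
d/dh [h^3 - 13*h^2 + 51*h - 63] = 3*h^2 - 26*h + 51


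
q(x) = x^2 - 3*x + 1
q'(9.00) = 15.00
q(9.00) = 55.00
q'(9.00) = 15.00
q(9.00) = 55.00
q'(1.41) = -0.18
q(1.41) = -1.24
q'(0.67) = -1.66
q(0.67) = -0.56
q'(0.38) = -2.24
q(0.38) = 0.00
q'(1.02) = -0.96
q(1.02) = -1.02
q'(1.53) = 0.06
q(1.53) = -1.25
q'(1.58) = 0.16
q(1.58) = -1.24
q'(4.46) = 5.92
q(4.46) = 7.51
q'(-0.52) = -4.04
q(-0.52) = 2.83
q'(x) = 2*x - 3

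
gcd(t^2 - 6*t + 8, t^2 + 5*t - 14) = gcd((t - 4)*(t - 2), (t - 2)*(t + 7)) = t - 2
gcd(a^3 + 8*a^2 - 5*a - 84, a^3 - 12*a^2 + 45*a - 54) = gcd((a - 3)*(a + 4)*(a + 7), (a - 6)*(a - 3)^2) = a - 3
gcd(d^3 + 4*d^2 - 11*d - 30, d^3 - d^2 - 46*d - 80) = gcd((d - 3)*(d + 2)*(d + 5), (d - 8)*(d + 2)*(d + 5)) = d^2 + 7*d + 10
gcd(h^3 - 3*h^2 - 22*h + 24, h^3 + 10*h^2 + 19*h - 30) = h - 1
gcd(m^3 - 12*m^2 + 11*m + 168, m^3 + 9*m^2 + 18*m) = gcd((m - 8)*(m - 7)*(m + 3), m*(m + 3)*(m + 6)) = m + 3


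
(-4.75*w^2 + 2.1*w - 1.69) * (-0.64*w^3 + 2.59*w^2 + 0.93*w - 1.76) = 3.04*w^5 - 13.6465*w^4 + 2.1031*w^3 + 5.9359*w^2 - 5.2677*w + 2.9744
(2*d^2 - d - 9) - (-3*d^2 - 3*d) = 5*d^2 + 2*d - 9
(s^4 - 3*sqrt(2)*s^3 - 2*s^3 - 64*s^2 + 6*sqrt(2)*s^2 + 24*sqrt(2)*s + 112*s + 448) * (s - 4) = s^5 - 6*s^4 - 3*sqrt(2)*s^4 - 56*s^3 + 18*sqrt(2)*s^3 + 368*s^2 - 96*sqrt(2)*s - 1792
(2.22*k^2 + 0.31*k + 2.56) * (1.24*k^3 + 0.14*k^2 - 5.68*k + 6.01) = 2.7528*k^5 + 0.6952*k^4 - 9.3918*k^3 + 11.9398*k^2 - 12.6777*k + 15.3856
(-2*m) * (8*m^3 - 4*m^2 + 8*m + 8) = -16*m^4 + 8*m^3 - 16*m^2 - 16*m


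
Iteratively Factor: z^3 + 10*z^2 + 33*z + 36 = (z + 3)*(z^2 + 7*z + 12) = (z + 3)*(z + 4)*(z + 3)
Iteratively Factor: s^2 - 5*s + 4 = (s - 1)*(s - 4)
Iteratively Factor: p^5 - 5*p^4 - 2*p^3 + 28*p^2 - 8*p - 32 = (p - 2)*(p^4 - 3*p^3 - 8*p^2 + 12*p + 16) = (p - 2)^2*(p^3 - p^2 - 10*p - 8) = (p - 4)*(p - 2)^2*(p^2 + 3*p + 2) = (p - 4)*(p - 2)^2*(p + 2)*(p + 1)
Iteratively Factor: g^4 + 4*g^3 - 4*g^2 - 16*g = (g)*(g^3 + 4*g^2 - 4*g - 16) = g*(g + 2)*(g^2 + 2*g - 8) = g*(g - 2)*(g + 2)*(g + 4)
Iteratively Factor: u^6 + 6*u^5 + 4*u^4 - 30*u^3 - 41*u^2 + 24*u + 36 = (u + 3)*(u^5 + 3*u^4 - 5*u^3 - 15*u^2 + 4*u + 12) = (u + 3)^2*(u^4 - 5*u^2 + 4) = (u - 2)*(u + 3)^2*(u^3 + 2*u^2 - u - 2) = (u - 2)*(u + 2)*(u + 3)^2*(u^2 - 1) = (u - 2)*(u - 1)*(u + 2)*(u + 3)^2*(u + 1)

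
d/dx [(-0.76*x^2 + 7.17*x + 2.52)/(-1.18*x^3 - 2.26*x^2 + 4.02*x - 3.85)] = (-0.8968*x^4 + 16.9212*x^3 + 22.0698*x^2 + 17.2424*x - 37.7349)/(1.3924*x^6 + 5.3336*x^5 - 4.3796*x^4 - 9.0844*x^3 + 33.5624*x^2 - 30.954*x + 14.8225)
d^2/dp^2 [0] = 0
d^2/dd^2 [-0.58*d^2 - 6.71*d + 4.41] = -1.16000000000000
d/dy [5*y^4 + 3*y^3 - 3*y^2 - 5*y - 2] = 20*y^3 + 9*y^2 - 6*y - 5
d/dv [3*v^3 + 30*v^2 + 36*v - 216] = 9*v^2 + 60*v + 36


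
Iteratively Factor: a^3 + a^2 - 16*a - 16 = (a + 1)*(a^2 - 16) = (a + 1)*(a + 4)*(a - 4)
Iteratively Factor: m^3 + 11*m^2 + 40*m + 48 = (m + 4)*(m^2 + 7*m + 12) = (m + 3)*(m + 4)*(m + 4)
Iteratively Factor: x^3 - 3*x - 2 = (x + 1)*(x^2 - x - 2) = (x + 1)^2*(x - 2)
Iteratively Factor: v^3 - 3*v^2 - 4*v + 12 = (v - 2)*(v^2 - v - 6) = (v - 2)*(v + 2)*(v - 3)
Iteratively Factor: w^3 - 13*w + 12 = (w - 3)*(w^2 + 3*w - 4) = (w - 3)*(w + 4)*(w - 1)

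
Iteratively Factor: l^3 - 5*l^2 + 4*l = (l - 4)*(l^2 - l) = l*(l - 4)*(l - 1)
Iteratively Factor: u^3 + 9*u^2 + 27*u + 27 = (u + 3)*(u^2 + 6*u + 9) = (u + 3)^2*(u + 3)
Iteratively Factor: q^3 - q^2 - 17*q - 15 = (q + 3)*(q^2 - 4*q - 5) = (q - 5)*(q + 3)*(q + 1)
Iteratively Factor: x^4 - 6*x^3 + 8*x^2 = (x - 4)*(x^3 - 2*x^2) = x*(x - 4)*(x^2 - 2*x) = x*(x - 4)*(x - 2)*(x)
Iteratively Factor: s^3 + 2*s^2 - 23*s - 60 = (s + 4)*(s^2 - 2*s - 15) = (s - 5)*(s + 4)*(s + 3)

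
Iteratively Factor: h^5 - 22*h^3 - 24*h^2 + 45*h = (h + 3)*(h^4 - 3*h^3 - 13*h^2 + 15*h) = (h + 3)^2*(h^3 - 6*h^2 + 5*h) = (h - 1)*(h + 3)^2*(h^2 - 5*h) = (h - 5)*(h - 1)*(h + 3)^2*(h)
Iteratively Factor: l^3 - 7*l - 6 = (l + 2)*(l^2 - 2*l - 3) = (l + 1)*(l + 2)*(l - 3)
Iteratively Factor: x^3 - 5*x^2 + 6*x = (x - 2)*(x^2 - 3*x) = x*(x - 2)*(x - 3)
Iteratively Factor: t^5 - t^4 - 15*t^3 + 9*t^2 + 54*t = (t)*(t^4 - t^3 - 15*t^2 + 9*t + 54) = t*(t - 3)*(t^3 + 2*t^2 - 9*t - 18) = t*(t - 3)*(t + 2)*(t^2 - 9) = t*(t - 3)^2*(t + 2)*(t + 3)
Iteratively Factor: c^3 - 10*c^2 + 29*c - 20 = (c - 1)*(c^2 - 9*c + 20) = (c - 5)*(c - 1)*(c - 4)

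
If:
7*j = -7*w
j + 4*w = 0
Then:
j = 0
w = 0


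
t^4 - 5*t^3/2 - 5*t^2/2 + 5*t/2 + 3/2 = (t - 3)*(t - 1)*(t + 1/2)*(t + 1)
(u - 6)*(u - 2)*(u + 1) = u^3 - 7*u^2 + 4*u + 12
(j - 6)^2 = j^2 - 12*j + 36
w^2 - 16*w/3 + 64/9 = (w - 8/3)^2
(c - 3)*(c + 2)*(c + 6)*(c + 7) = c^4 + 12*c^3 + 23*c^2 - 120*c - 252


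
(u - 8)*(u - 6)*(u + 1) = u^3 - 13*u^2 + 34*u + 48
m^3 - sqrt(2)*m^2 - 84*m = m*(m - 7*sqrt(2))*(m + 6*sqrt(2))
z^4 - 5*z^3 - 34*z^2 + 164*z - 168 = (z - 7)*(z - 2)^2*(z + 6)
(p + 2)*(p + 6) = p^2 + 8*p + 12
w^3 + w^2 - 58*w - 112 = (w - 8)*(w + 2)*(w + 7)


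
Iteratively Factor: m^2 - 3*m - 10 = (m + 2)*(m - 5)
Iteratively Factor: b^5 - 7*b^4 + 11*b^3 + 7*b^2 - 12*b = (b + 1)*(b^4 - 8*b^3 + 19*b^2 - 12*b) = (b - 1)*(b + 1)*(b^3 - 7*b^2 + 12*b) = (b - 3)*(b - 1)*(b + 1)*(b^2 - 4*b) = b*(b - 3)*(b - 1)*(b + 1)*(b - 4)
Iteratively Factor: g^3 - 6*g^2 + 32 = (g - 4)*(g^2 - 2*g - 8) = (g - 4)*(g + 2)*(g - 4)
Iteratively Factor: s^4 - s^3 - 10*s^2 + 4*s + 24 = (s - 2)*(s^3 + s^2 - 8*s - 12) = (s - 2)*(s + 2)*(s^2 - s - 6) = (s - 3)*(s - 2)*(s + 2)*(s + 2)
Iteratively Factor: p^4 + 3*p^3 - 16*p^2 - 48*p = (p + 3)*(p^3 - 16*p) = p*(p + 3)*(p^2 - 16) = p*(p + 3)*(p + 4)*(p - 4)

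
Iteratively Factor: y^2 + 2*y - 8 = (y + 4)*(y - 2)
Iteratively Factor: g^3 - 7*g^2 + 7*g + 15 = (g - 5)*(g^2 - 2*g - 3) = (g - 5)*(g - 3)*(g + 1)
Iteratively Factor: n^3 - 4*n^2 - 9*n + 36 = (n - 4)*(n^2 - 9) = (n - 4)*(n - 3)*(n + 3)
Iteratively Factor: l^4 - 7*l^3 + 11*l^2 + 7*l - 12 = (l - 4)*(l^3 - 3*l^2 - l + 3) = (l - 4)*(l - 3)*(l^2 - 1) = (l - 4)*(l - 3)*(l + 1)*(l - 1)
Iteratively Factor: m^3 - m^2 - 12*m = (m)*(m^2 - m - 12) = m*(m - 4)*(m + 3)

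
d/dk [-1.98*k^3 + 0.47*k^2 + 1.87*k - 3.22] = -5.94*k^2 + 0.94*k + 1.87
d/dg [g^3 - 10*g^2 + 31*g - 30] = 3*g^2 - 20*g + 31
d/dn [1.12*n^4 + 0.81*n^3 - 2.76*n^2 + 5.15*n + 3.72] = 4.48*n^3 + 2.43*n^2 - 5.52*n + 5.15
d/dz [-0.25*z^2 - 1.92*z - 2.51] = -0.5*z - 1.92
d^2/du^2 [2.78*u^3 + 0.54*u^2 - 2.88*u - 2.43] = 16.68*u + 1.08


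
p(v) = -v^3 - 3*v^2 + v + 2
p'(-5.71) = -62.55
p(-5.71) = 84.65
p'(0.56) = -3.30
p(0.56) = 1.44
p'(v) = -3*v^2 - 6*v + 1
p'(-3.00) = -8.00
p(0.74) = 0.69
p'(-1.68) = 2.61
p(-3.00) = -1.00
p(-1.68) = -3.41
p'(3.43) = -54.87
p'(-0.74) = 3.80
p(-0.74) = 0.02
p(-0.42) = 1.12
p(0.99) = -0.92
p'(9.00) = -296.00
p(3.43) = -70.22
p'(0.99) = -7.88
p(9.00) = -961.00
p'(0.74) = -5.08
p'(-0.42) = 2.99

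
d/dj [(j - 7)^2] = 2*j - 14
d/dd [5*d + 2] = 5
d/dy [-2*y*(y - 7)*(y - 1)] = -6*y^2 + 32*y - 14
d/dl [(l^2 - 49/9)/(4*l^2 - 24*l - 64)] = (-27*l^2 - 95*l - 147)/(18*(l^4 - 12*l^3 + 4*l^2 + 192*l + 256))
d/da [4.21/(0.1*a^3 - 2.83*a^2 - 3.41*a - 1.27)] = (-1.263*a^2 + 23.8286*a + 14.3561)/(-0.1*a^3 + 2.83*a^2 + 3.41*a + 1.27)^2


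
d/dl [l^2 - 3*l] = 2*l - 3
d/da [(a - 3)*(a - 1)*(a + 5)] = 3*a^2 + 2*a - 17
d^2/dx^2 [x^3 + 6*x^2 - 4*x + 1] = 6*x + 12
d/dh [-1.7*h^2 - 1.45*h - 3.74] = -3.4*h - 1.45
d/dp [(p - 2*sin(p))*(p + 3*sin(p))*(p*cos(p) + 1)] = -(p - 2*sin(p))*(p + 3*sin(p))*(p*sin(p) - cos(p)) + (p - 2*sin(p))*(p*cos(p) + 1)*(3*cos(p) + 1) - (p + 3*sin(p))*(p*cos(p) + 1)*(2*cos(p) - 1)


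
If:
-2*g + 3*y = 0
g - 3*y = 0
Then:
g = 0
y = 0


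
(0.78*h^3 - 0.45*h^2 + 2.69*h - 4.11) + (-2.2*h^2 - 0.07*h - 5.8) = 0.78*h^3 - 2.65*h^2 + 2.62*h - 9.91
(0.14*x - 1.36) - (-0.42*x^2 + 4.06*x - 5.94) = 0.42*x^2 - 3.92*x + 4.58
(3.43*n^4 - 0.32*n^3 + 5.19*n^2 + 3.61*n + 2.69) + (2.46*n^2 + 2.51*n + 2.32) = 3.43*n^4 - 0.32*n^3 + 7.65*n^2 + 6.12*n + 5.01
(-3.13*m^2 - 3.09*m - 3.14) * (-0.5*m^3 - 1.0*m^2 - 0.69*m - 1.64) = 1.565*m^5 + 4.675*m^4 + 6.8197*m^3 + 10.4053*m^2 + 7.2342*m + 5.1496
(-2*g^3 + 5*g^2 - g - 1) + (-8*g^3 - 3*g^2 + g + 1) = -10*g^3 + 2*g^2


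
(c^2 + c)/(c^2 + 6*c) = (c + 1)/(c + 6)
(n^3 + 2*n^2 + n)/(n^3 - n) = (n + 1)/(n - 1)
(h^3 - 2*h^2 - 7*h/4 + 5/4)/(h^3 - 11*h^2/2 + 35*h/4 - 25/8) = 2*(h + 1)/(2*h - 5)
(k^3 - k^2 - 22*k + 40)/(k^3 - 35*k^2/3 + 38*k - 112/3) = 3*(k^2 + k - 20)/(3*k^2 - 29*k + 56)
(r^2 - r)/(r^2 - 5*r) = (r - 1)/(r - 5)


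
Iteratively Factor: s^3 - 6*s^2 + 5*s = (s - 5)*(s^2 - s) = (s - 5)*(s - 1)*(s)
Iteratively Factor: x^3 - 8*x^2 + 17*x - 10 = (x - 1)*(x^2 - 7*x + 10) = (x - 2)*(x - 1)*(x - 5)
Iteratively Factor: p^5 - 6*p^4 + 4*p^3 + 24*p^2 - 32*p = (p + 2)*(p^4 - 8*p^3 + 20*p^2 - 16*p) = (p - 4)*(p + 2)*(p^3 - 4*p^2 + 4*p) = p*(p - 4)*(p + 2)*(p^2 - 4*p + 4) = p*(p - 4)*(p - 2)*(p + 2)*(p - 2)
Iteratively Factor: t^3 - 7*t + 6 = (t - 1)*(t^2 + t - 6) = (t - 1)*(t + 3)*(t - 2)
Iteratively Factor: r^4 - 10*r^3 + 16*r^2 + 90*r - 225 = (r - 3)*(r^3 - 7*r^2 - 5*r + 75) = (r - 5)*(r - 3)*(r^2 - 2*r - 15) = (r - 5)*(r - 3)*(r + 3)*(r - 5)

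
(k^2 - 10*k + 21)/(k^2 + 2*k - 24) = (k^2 - 10*k + 21)/(k^2 + 2*k - 24)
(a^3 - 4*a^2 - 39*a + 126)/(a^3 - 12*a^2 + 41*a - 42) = (a + 6)/(a - 2)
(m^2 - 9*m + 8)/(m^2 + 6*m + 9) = (m^2 - 9*m + 8)/(m^2 + 6*m + 9)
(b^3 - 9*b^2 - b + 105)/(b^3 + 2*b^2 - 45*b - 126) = (b - 5)/(b + 6)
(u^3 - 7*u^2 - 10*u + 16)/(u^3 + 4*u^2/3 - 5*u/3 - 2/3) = 3*(u - 8)/(3*u + 1)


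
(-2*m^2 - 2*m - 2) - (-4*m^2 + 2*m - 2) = 2*m^2 - 4*m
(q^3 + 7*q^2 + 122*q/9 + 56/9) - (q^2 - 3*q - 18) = q^3 + 6*q^2 + 149*q/9 + 218/9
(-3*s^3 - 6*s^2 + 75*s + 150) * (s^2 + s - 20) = -3*s^5 - 9*s^4 + 129*s^3 + 345*s^2 - 1350*s - 3000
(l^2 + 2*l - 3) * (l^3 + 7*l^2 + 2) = l^5 + 9*l^4 + 11*l^3 - 19*l^2 + 4*l - 6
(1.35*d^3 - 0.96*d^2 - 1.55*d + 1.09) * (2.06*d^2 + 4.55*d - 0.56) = 2.781*d^5 + 4.1649*d^4 - 8.317*d^3 - 4.2695*d^2 + 5.8275*d - 0.6104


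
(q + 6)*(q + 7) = q^2 + 13*q + 42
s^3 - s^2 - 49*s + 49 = (s - 7)*(s - 1)*(s + 7)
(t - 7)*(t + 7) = t^2 - 49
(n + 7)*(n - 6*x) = n^2 - 6*n*x + 7*n - 42*x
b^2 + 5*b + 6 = (b + 2)*(b + 3)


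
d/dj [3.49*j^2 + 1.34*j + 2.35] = 6.98*j + 1.34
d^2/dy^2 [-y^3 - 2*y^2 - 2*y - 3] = -6*y - 4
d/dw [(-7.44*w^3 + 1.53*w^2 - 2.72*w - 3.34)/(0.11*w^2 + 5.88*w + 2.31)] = (-0.8184*w^4 - 87.4944*w^3 - 42.2636*w^2 + 7.8034*w + 13.356)/(0.0121*w^4 + 1.2936*w^3 + 35.0826*w^2 + 27.1656*w + 5.3361)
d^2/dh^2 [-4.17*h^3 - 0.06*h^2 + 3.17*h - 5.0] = -25.02*h - 0.12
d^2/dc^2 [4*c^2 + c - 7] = 8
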